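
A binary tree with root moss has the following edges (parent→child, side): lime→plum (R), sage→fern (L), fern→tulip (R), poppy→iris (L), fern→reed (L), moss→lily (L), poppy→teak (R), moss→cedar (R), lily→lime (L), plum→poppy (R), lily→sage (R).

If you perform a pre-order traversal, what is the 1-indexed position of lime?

3

Pre-order visits the node, then its left subtree, then its right subtree.
Visit moss.
At moss: go left to lily.
  Visit lily.
  At lily: go left to lime.
    Visit lime.
    At lime: no left child.
    At lime: go right to plum.
      Visit plum.
      At plum: no left child.
      At plum: go right to poppy.
        Visit poppy.
        At poppy: go left to iris.
          iris is a leaf — visit iris.
        At poppy: go right to teak.
          teak is a leaf — visit teak.
  At lily: go right to sage.
    Visit sage.
    At sage: go left to fern.
      Visit fern.
      At fern: go left to reed.
        reed is a leaf — visit reed.
      At fern: go right to tulip.
        tulip is a leaf — visit tulip.
    At sage: no right child.
At moss: go right to cedar.
  cedar is a leaf — visit cedar.
Full pre-order sequence: moss, lily, lime, plum, poppy, iris, teak, sage, fern, reed, tulip, cedar.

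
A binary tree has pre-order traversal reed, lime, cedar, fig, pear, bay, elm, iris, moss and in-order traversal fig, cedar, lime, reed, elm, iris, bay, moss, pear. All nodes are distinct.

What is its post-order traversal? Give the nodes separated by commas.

fig, cedar, lime, iris, elm, moss, bay, pear, reed

The first element of pre-order is the root; it splits in-order into left and right subtrees.
Root reed: left subtree has 3 nodes {fig, cedar, lime}, right has 5 {elm, iris, bay, moss, pear}.
  Root lime: left subtree has 2 nodes {fig, cedar}, right has 0 { }.
    Root cedar: left subtree has 1 node {fig}, right has 0 { }.
  Root pear: left subtree has 4 nodes {elm, iris, bay, moss}, right has 0 { }.
    Root bay: left subtree has 2 nodes {elm, iris}, right has 1 {moss}.
      Root elm: left subtree has 0 nodes { }, right has 1 {iris}.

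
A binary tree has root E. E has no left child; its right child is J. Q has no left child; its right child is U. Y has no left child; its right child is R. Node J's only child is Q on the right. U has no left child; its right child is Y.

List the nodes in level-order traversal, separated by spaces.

Level-order visits nodes level by level from the root, left to right within each level.
Level 0: E
Level 1: J
Level 2: Q
Level 3: U
Level 4: Y
Level 5: R

E J Q U Y R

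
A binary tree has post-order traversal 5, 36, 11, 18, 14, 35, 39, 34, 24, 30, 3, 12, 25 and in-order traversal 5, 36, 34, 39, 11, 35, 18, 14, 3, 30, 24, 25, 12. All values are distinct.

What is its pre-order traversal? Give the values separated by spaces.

The last element of post-order is the root; it splits in-order into left and right subtrees.
Root 25: left subtree has 11 nodes {5, 36, 34, 39, 11, 35, 18, 14, 3, 30, 24}, right has 1 {12}.
  Root 3: left subtree has 8 nodes {5, 36, 34, 39, 11, 35, 18, 14}, right has 2 {30, 24}.
    Root 34: left subtree has 2 nodes {5, 36}, right has 5 {39, 11, 35, 18, 14}.
      Root 36: left subtree has 1 node {5}, right has 0 { }.
      Root 39: left subtree has 0 nodes { }, right has 4 {11, 35, 18, 14}.
        Root 35: left subtree has 1 node {11}, right has 2 {18, 14}.
          Root 14: left subtree has 1 node {18}, right has 0 { }.
    Root 30: left subtree has 0 nodes { }, right has 1 {24}.

25 3 34 36 5 39 35 11 14 18 30 24 12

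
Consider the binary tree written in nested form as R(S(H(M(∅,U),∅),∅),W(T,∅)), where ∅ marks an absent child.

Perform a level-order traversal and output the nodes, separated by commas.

Level-order visits nodes level by level from the root, left to right within each level.
Level 0: R
Level 1: S, W
Level 2: H, T
Level 3: M
Level 4: U

R, S, W, H, T, M, U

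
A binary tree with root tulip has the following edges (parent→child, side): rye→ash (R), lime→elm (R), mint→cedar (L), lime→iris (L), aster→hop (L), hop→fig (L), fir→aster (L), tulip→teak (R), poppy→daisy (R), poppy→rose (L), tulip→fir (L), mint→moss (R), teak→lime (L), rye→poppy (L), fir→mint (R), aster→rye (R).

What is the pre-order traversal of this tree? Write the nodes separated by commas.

tulip, fir, aster, hop, fig, rye, poppy, rose, daisy, ash, mint, cedar, moss, teak, lime, iris, elm

Pre-order visits the node, then its left subtree, then its right subtree.
Visit tulip.
At tulip: go left to fir.
  Visit fir.
  At fir: go left to aster.
    Visit aster.
    At aster: go left to hop.
      Visit hop.
      At hop: go left to fig.
        fig is a leaf — visit fig.
      At hop: no right child.
    At aster: go right to rye.
      Visit rye.
      At rye: go left to poppy.
        Visit poppy.
        At poppy: go left to rose.
          rose is a leaf — visit rose.
        At poppy: go right to daisy.
          daisy is a leaf — visit daisy.
      At rye: go right to ash.
        ash is a leaf — visit ash.
  At fir: go right to mint.
    Visit mint.
    At mint: go left to cedar.
      cedar is a leaf — visit cedar.
    At mint: go right to moss.
      moss is a leaf — visit moss.
At tulip: go right to teak.
  Visit teak.
  At teak: go left to lime.
    Visit lime.
    At lime: go left to iris.
      iris is a leaf — visit iris.
    At lime: go right to elm.
      elm is a leaf — visit elm.
  At teak: no right child.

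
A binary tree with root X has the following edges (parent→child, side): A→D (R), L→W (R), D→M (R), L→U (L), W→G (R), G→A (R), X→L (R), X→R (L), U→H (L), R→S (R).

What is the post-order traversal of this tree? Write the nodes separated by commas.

S, R, H, U, M, D, A, G, W, L, X

Post-order visits the left subtree, then the right subtree, then the node.
At X: go left to R.
  At R: no left child.
  At R: go right to S.
    S is a leaf — visit S.
  Visit R.
At X: go right to L.
  At L: go left to U.
    At U: go left to H.
      H is a leaf — visit H.
    At U: no right child.
    Visit U.
  At L: go right to W.
    At W: no left child.
    At W: go right to G.
      At G: no left child.
      At G: go right to A.
        At A: no left child.
        At A: go right to D.
          At D: no left child.
          At D: go right to M.
            M is a leaf — visit M.
          Visit D.
        Visit A.
      Visit G.
    Visit W.
  Visit L.
Visit X.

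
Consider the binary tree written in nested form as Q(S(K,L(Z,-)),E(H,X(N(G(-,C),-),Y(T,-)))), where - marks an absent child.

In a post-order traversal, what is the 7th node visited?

Post-order visits the left subtree, then the right subtree, then the node.
At Q: go left to S.
  At S: go left to K.
    K is a leaf — visit K.
  At S: go right to L.
    At L: go left to Z.
      Z is a leaf — visit Z.
    At L: no right child.
    Visit L.
  Visit S.
At Q: go right to E.
  At E: go left to H.
    H is a leaf — visit H.
  At E: go right to X.
    At X: go left to N.
      At N: go left to G.
        At G: no left child.
        At G: go right to C.
          C is a leaf — visit C.
        Visit G.
      At N: no right child.
      Visit N.
    At X: go right to Y.
      At Y: go left to T.
        T is a leaf — visit T.
      At Y: no right child.
      Visit Y.
    Visit X.
  Visit E.
Visit Q.
Full post-order sequence: K, Z, L, S, H, C, G, N, T, Y, X, E, Q.

G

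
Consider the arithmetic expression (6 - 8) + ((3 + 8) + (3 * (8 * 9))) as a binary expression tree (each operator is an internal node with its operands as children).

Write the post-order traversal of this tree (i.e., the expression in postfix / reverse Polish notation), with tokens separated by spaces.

Post-order on an expression tree gives postfix notation: for each operator, emit left operand, right operand, then the operator.

6 8 - 3 8 + 3 8 9 * * + +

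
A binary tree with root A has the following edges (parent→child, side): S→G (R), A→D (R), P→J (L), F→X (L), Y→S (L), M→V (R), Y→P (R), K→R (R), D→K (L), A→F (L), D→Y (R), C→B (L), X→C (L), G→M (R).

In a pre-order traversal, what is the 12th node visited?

Pre-order visits the node, then its left subtree, then its right subtree.
Visit A.
At A: go left to F.
  Visit F.
  At F: go left to X.
    Visit X.
    At X: go left to C.
      Visit C.
      At C: go left to B.
        B is a leaf — visit B.
      At C: no right child.
    At X: no right child.
  At F: no right child.
At A: go right to D.
  Visit D.
  At D: go left to K.
    Visit K.
    At K: no left child.
    At K: go right to R.
      R is a leaf — visit R.
  At D: go right to Y.
    Visit Y.
    At Y: go left to S.
      Visit S.
      At S: no left child.
      At S: go right to G.
        Visit G.
        At G: no left child.
        At G: go right to M.
          Visit M.
          At M: no left child.
          At M: go right to V.
            V is a leaf — visit V.
    At Y: go right to P.
      Visit P.
      At P: go left to J.
        J is a leaf — visit J.
      At P: no right child.
Full pre-order sequence: A, F, X, C, B, D, K, R, Y, S, G, M, V, P, J.

M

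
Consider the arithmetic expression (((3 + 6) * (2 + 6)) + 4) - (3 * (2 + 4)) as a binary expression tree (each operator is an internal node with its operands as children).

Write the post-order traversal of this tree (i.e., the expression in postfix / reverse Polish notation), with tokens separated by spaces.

Post-order on an expression tree gives postfix notation: for each operator, emit left operand, right operand, then the operator.

3 6 + 2 6 + * 4 + 3 2 4 + * -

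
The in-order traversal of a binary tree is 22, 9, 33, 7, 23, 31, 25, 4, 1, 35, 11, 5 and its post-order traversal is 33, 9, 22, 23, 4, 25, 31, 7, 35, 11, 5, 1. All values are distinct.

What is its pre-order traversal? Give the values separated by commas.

1, 7, 22, 9, 33, 31, 23, 25, 4, 5, 11, 35

The last element of post-order is the root; it splits in-order into left and right subtrees.
Root 1: left subtree has 8 nodes {22, 9, 33, 7, 23, 31, 25, 4}, right has 3 {35, 11, 5}.
  Root 7: left subtree has 3 nodes {22, 9, 33}, right has 4 {23, 31, 25, 4}.
    Root 22: left subtree has 0 nodes { }, right has 2 {9, 33}.
      Root 9: left subtree has 0 nodes { }, right has 1 {33}.
    Root 31: left subtree has 1 node {23}, right has 2 {25, 4}.
      Root 25: left subtree has 0 nodes { }, right has 1 {4}.
  Root 5: left subtree has 2 nodes {35, 11}, right has 0 { }.
    Root 11: left subtree has 1 node {35}, right has 0 { }.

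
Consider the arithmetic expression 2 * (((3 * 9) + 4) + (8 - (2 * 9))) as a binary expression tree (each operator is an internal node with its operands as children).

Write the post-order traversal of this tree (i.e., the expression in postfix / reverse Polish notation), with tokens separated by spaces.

2 3 9 * 4 + 8 2 9 * - + *

Post-order on an expression tree gives postfix notation: for each operator, emit left operand, right operand, then the operator.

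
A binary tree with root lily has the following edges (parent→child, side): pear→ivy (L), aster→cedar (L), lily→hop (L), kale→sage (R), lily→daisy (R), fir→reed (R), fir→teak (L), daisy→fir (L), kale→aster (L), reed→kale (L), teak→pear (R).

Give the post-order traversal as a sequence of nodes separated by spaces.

hop ivy pear teak cedar aster sage kale reed fir daisy lily

Post-order visits the left subtree, then the right subtree, then the node.
At lily: go left to hop.
  hop is a leaf — visit hop.
At lily: go right to daisy.
  At daisy: go left to fir.
    At fir: go left to teak.
      At teak: no left child.
      At teak: go right to pear.
        At pear: go left to ivy.
          ivy is a leaf — visit ivy.
        At pear: no right child.
        Visit pear.
      Visit teak.
    At fir: go right to reed.
      At reed: go left to kale.
        At kale: go left to aster.
          At aster: go left to cedar.
            cedar is a leaf — visit cedar.
          At aster: no right child.
          Visit aster.
        At kale: go right to sage.
          sage is a leaf — visit sage.
        Visit kale.
      At reed: no right child.
      Visit reed.
    Visit fir.
  At daisy: no right child.
  Visit daisy.
Visit lily.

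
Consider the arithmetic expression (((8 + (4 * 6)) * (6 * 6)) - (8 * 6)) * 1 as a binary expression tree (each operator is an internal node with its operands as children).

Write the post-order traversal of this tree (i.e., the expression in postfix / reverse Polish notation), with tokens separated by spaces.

8 4 6 * + 6 6 * * 8 6 * - 1 *

Post-order on an expression tree gives postfix notation: for each operator, emit left operand, right operand, then the operator.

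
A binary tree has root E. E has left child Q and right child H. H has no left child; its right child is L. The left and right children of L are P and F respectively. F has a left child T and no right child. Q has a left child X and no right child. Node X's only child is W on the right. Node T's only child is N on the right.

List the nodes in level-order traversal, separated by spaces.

E Q H X L W P F T N

Level-order visits nodes level by level from the root, left to right within each level.
Level 0: E
Level 1: Q, H
Level 2: X, L
Level 3: W, P, F
Level 4: T
Level 5: N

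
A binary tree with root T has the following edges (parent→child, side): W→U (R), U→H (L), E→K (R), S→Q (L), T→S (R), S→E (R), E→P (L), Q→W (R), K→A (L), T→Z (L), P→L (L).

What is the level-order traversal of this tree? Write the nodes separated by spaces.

Level-order visits nodes level by level from the root, left to right within each level.
Level 0: T
Level 1: Z, S
Level 2: Q, E
Level 3: W, P, K
Level 4: U, L, A
Level 5: H

T Z S Q E W P K U L A H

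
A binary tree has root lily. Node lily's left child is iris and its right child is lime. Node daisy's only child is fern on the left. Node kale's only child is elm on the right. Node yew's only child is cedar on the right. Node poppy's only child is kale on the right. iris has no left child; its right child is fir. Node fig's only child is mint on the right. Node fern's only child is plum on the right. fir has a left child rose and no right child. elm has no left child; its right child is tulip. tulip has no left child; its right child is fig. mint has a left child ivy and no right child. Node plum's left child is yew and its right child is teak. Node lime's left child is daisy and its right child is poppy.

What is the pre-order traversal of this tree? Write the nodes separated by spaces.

Pre-order visits the node, then its left subtree, then its right subtree.
Visit lily.
At lily: go left to iris.
  Visit iris.
  At iris: no left child.
  At iris: go right to fir.
    Visit fir.
    At fir: go left to rose.
      rose is a leaf — visit rose.
    At fir: no right child.
At lily: go right to lime.
  Visit lime.
  At lime: go left to daisy.
    Visit daisy.
    At daisy: go left to fern.
      Visit fern.
      At fern: no left child.
      At fern: go right to plum.
        Visit plum.
        At plum: go left to yew.
          Visit yew.
          At yew: no left child.
          At yew: go right to cedar.
            cedar is a leaf — visit cedar.
        At plum: go right to teak.
          teak is a leaf — visit teak.
    At daisy: no right child.
  At lime: go right to poppy.
    Visit poppy.
    At poppy: no left child.
    At poppy: go right to kale.
      Visit kale.
      At kale: no left child.
      At kale: go right to elm.
        Visit elm.
        At elm: no left child.
        At elm: go right to tulip.
          Visit tulip.
          At tulip: no left child.
          At tulip: go right to fig.
            Visit fig.
            At fig: no left child.
            At fig: go right to mint.
              Visit mint.
              At mint: go left to ivy.
                ivy is a leaf — visit ivy.
              At mint: no right child.

lily iris fir rose lime daisy fern plum yew cedar teak poppy kale elm tulip fig mint ivy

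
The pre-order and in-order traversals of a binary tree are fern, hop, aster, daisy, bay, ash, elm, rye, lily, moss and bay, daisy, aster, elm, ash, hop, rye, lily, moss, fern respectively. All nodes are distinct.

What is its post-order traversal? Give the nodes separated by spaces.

bay daisy elm ash aster moss lily rye hop fern

The first element of pre-order is the root; it splits in-order into left and right subtrees.
Root fern: left subtree has 9 nodes {bay, daisy, aster, elm, ash, hop, rye, lily, moss}, right has 0 { }.
  Root hop: left subtree has 5 nodes {bay, daisy, aster, elm, ash}, right has 3 {rye, lily, moss}.
    Root aster: left subtree has 2 nodes {bay, daisy}, right has 2 {elm, ash}.
      Root daisy: left subtree has 1 node {bay}, right has 0 { }.
      Root ash: left subtree has 1 node {elm}, right has 0 { }.
    Root rye: left subtree has 0 nodes { }, right has 2 {lily, moss}.
      Root lily: left subtree has 0 nodes { }, right has 1 {moss}.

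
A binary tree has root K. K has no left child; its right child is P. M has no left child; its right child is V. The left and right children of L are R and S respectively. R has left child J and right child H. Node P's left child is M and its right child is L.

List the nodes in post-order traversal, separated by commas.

V, M, J, H, R, S, L, P, K

Post-order visits the left subtree, then the right subtree, then the node.
At K: no left child.
At K: go right to P.
  At P: go left to M.
    At M: no left child.
    At M: go right to V.
      V is a leaf — visit V.
    Visit M.
  At P: go right to L.
    At L: go left to R.
      At R: go left to J.
        J is a leaf — visit J.
      At R: go right to H.
        H is a leaf — visit H.
      Visit R.
    At L: go right to S.
      S is a leaf — visit S.
    Visit L.
  Visit P.
Visit K.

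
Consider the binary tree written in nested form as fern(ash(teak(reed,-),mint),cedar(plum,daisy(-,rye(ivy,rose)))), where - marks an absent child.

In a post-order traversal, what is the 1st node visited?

Post-order visits the left subtree, then the right subtree, then the node.
At fern: go left to ash.
  At ash: go left to teak.
    At teak: go left to reed.
      reed is a leaf — visit reed.
    At teak: no right child.
    Visit teak.
  At ash: go right to mint.
    mint is a leaf — visit mint.
  Visit ash.
At fern: go right to cedar.
  At cedar: go left to plum.
    plum is a leaf — visit plum.
  At cedar: go right to daisy.
    At daisy: no left child.
    At daisy: go right to rye.
      At rye: go left to ivy.
        ivy is a leaf — visit ivy.
      At rye: go right to rose.
        rose is a leaf — visit rose.
      Visit rye.
    Visit daisy.
  Visit cedar.
Visit fern.
Full post-order sequence: reed, teak, mint, ash, plum, ivy, rose, rye, daisy, cedar, fern.

reed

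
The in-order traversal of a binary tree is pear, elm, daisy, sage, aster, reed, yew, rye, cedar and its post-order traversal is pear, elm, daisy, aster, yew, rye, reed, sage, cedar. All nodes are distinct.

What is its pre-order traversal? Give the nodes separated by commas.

The last element of post-order is the root; it splits in-order into left and right subtrees.
Root cedar: left subtree has 8 nodes {pear, elm, daisy, sage, aster, reed, yew, rye}, right has 0 { }.
  Root sage: left subtree has 3 nodes {pear, elm, daisy}, right has 4 {aster, reed, yew, rye}.
    Root daisy: left subtree has 2 nodes {pear, elm}, right has 0 { }.
      Root elm: left subtree has 1 node {pear}, right has 0 { }.
    Root reed: left subtree has 1 node {aster}, right has 2 {yew, rye}.
      Root rye: left subtree has 1 node {yew}, right has 0 { }.

cedar, sage, daisy, elm, pear, reed, aster, rye, yew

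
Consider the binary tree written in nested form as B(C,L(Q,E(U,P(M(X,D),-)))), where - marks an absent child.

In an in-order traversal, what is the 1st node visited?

In-order visits the left subtree, then the node, then the right subtree.
At B: go left to C.
  C is a leaf — visit C.
Visit B.
At B: go right to L.
  At L: go left to Q.
    Q is a leaf — visit Q.
  Visit L.
  At L: go right to E.
    At E: go left to U.
      U is a leaf — visit U.
    Visit E.
    At E: go right to P.
      At P: go left to M.
        At M: go left to X.
          X is a leaf — visit X.
        Visit M.
        At M: go right to D.
          D is a leaf — visit D.
      Visit P.
      At P: no right child.
Full in-order sequence: C, B, Q, L, U, E, X, M, D, P.

C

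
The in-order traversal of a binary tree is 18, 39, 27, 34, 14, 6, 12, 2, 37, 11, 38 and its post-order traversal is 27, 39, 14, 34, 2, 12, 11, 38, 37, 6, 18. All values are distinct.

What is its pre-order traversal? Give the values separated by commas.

The last element of post-order is the root; it splits in-order into left and right subtrees.
Root 18: left subtree has 0 nodes { }, right has 10 {39, 27, 34, 14, 6, 12, 2, 37, 11, 38}.
  Root 6: left subtree has 4 nodes {39, 27, 34, 14}, right has 5 {12, 2, 37, 11, 38}.
    Root 34: left subtree has 2 nodes {39, 27}, right has 1 {14}.
      Root 39: left subtree has 0 nodes { }, right has 1 {27}.
    Root 37: left subtree has 2 nodes {12, 2}, right has 2 {11, 38}.
      Root 12: left subtree has 0 nodes { }, right has 1 {2}.
      Root 38: left subtree has 1 node {11}, right has 0 { }.

18, 6, 34, 39, 27, 14, 37, 12, 2, 38, 11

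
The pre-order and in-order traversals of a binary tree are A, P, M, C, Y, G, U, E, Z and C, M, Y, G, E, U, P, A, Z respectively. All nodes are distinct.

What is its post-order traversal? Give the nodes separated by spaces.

C E U G Y M P Z A

The first element of pre-order is the root; it splits in-order into left and right subtrees.
Root A: left subtree has 7 nodes {C, M, Y, G, E, U, P}, right has 1 {Z}.
  Root P: left subtree has 6 nodes {C, M, Y, G, E, U}, right has 0 { }.
    Root M: left subtree has 1 node {C}, right has 4 {Y, G, E, U}.
      Root Y: left subtree has 0 nodes { }, right has 3 {G, E, U}.
        Root G: left subtree has 0 nodes { }, right has 2 {E, U}.
          Root U: left subtree has 1 node {E}, right has 0 { }.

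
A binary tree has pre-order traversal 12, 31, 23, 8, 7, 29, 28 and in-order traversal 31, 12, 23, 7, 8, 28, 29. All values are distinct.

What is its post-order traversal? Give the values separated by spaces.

31 7 28 29 8 23 12

The first element of pre-order is the root; it splits in-order into left and right subtrees.
Root 12: left subtree has 1 node {31}, right has 5 {23, 7, 8, 28, 29}.
  Root 23: left subtree has 0 nodes { }, right has 4 {7, 8, 28, 29}.
    Root 8: left subtree has 1 node {7}, right has 2 {28, 29}.
      Root 29: left subtree has 1 node {28}, right has 0 { }.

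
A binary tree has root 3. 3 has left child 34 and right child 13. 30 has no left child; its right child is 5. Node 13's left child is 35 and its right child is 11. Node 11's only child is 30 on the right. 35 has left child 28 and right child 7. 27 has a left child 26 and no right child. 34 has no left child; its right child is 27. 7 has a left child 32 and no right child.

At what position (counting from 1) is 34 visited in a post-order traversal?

Post-order visits the left subtree, then the right subtree, then the node.
At 3: go left to 34.
  At 34: no left child.
  At 34: go right to 27.
    At 27: go left to 26.
      26 is a leaf — visit 26.
    At 27: no right child.
    Visit 27.
  Visit 34.
At 3: go right to 13.
  At 13: go left to 35.
    At 35: go left to 28.
      28 is a leaf — visit 28.
    At 35: go right to 7.
      At 7: go left to 32.
        32 is a leaf — visit 32.
      At 7: no right child.
      Visit 7.
    Visit 35.
  At 13: go right to 11.
    At 11: no left child.
    At 11: go right to 30.
      At 30: no left child.
      At 30: go right to 5.
        5 is a leaf — visit 5.
      Visit 30.
    Visit 11.
  Visit 13.
Visit 3.
Full post-order sequence: 26, 27, 34, 28, 32, 7, 35, 5, 30, 11, 13, 3.

3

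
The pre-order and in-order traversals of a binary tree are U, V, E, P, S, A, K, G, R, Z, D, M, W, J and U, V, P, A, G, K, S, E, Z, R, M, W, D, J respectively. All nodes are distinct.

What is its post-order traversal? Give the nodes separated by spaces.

G K A S P Z W M J D R E V U

The first element of pre-order is the root; it splits in-order into left and right subtrees.
Root U: left subtree has 0 nodes { }, right has 13 {V, P, A, G, K, S, E, Z, R, M, W, D, J}.
  Root V: left subtree has 0 nodes { }, right has 12 {P, A, G, K, S, E, Z, R, M, W, D, J}.
    Root E: left subtree has 5 nodes {P, A, G, K, S}, right has 6 {Z, R, M, W, D, J}.
      Root P: left subtree has 0 nodes { }, right has 4 {A, G, K, S}.
        Root S: left subtree has 3 nodes {A, G, K}, right has 0 { }.
          Root A: left subtree has 0 nodes { }, right has 2 {G, K}.
            Root K: left subtree has 1 node {G}, right has 0 { }.
      Root R: left subtree has 1 node {Z}, right has 4 {M, W, D, J}.
        Root D: left subtree has 2 nodes {M, W}, right has 1 {J}.
          Root M: left subtree has 0 nodes { }, right has 1 {W}.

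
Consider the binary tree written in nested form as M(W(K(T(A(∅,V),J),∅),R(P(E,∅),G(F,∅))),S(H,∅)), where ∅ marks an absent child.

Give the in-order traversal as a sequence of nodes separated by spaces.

A V T J K W E P R F G M H S

In-order visits the left subtree, then the node, then the right subtree.
At M: go left to W.
  At W: go left to K.
    At K: go left to T.
      At T: go left to A.
        At A: no left child.
        Visit A.
        At A: go right to V.
          V is a leaf — visit V.
      Visit T.
      At T: go right to J.
        J is a leaf — visit J.
    Visit K.
    At K: no right child.
  Visit W.
  At W: go right to R.
    At R: go left to P.
      At P: go left to E.
        E is a leaf — visit E.
      Visit P.
      At P: no right child.
    Visit R.
    At R: go right to G.
      At G: go left to F.
        F is a leaf — visit F.
      Visit G.
      At G: no right child.
Visit M.
At M: go right to S.
  At S: go left to H.
    H is a leaf — visit H.
  Visit S.
  At S: no right child.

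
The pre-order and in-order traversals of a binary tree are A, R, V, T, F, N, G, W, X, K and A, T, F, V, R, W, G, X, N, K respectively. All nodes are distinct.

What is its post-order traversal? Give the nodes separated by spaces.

F T V W X G K N R A

The first element of pre-order is the root; it splits in-order into left and right subtrees.
Root A: left subtree has 0 nodes { }, right has 9 {T, F, V, R, W, G, X, N, K}.
  Root R: left subtree has 3 nodes {T, F, V}, right has 5 {W, G, X, N, K}.
    Root V: left subtree has 2 nodes {T, F}, right has 0 { }.
      Root T: left subtree has 0 nodes { }, right has 1 {F}.
    Root N: left subtree has 3 nodes {W, G, X}, right has 1 {K}.
      Root G: left subtree has 1 node {W}, right has 1 {X}.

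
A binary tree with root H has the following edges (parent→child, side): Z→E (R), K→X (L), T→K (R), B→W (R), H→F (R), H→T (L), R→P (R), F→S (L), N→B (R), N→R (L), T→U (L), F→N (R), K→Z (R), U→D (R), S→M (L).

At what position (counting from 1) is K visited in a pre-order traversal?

Pre-order visits the node, then its left subtree, then its right subtree.
Visit H.
At H: go left to T.
  Visit T.
  At T: go left to U.
    Visit U.
    At U: no left child.
    At U: go right to D.
      D is a leaf — visit D.
  At T: go right to K.
    Visit K.
    At K: go left to X.
      X is a leaf — visit X.
    At K: go right to Z.
      Visit Z.
      At Z: no left child.
      At Z: go right to E.
        E is a leaf — visit E.
At H: go right to F.
  Visit F.
  At F: go left to S.
    Visit S.
    At S: go left to M.
      M is a leaf — visit M.
    At S: no right child.
  At F: go right to N.
    Visit N.
    At N: go left to R.
      Visit R.
      At R: no left child.
      At R: go right to P.
        P is a leaf — visit P.
    At N: go right to B.
      Visit B.
      At B: no left child.
      At B: go right to W.
        W is a leaf — visit W.
Full pre-order sequence: H, T, U, D, K, X, Z, E, F, S, M, N, R, P, B, W.

5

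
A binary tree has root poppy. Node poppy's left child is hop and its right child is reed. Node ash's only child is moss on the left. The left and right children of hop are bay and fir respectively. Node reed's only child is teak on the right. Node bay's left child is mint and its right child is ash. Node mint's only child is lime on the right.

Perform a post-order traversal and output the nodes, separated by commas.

Post-order visits the left subtree, then the right subtree, then the node.
At poppy: go left to hop.
  At hop: go left to bay.
    At bay: go left to mint.
      At mint: no left child.
      At mint: go right to lime.
        lime is a leaf — visit lime.
      Visit mint.
    At bay: go right to ash.
      At ash: go left to moss.
        moss is a leaf — visit moss.
      At ash: no right child.
      Visit ash.
    Visit bay.
  At hop: go right to fir.
    fir is a leaf — visit fir.
  Visit hop.
At poppy: go right to reed.
  At reed: no left child.
  At reed: go right to teak.
    teak is a leaf — visit teak.
  Visit reed.
Visit poppy.

lime, mint, moss, ash, bay, fir, hop, teak, reed, poppy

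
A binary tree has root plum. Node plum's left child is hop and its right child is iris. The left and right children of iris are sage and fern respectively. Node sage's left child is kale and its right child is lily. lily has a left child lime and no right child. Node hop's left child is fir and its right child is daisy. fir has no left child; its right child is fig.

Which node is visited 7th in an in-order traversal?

In-order visits the left subtree, then the node, then the right subtree.
At plum: go left to hop.
  At hop: go left to fir.
    At fir: no left child.
    Visit fir.
    At fir: go right to fig.
      fig is a leaf — visit fig.
  Visit hop.
  At hop: go right to daisy.
    daisy is a leaf — visit daisy.
Visit plum.
At plum: go right to iris.
  At iris: go left to sage.
    At sage: go left to kale.
      kale is a leaf — visit kale.
    Visit sage.
    At sage: go right to lily.
      At lily: go left to lime.
        lime is a leaf — visit lime.
      Visit lily.
      At lily: no right child.
  Visit iris.
  At iris: go right to fern.
    fern is a leaf — visit fern.
Full in-order sequence: fir, fig, hop, daisy, plum, kale, sage, lime, lily, iris, fern.

sage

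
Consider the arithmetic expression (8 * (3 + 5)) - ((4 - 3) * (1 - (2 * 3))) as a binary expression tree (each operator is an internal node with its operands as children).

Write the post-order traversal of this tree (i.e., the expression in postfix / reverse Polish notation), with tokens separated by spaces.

8 3 5 + * 4 3 - 1 2 3 * - * -

Post-order on an expression tree gives postfix notation: for each operator, emit left operand, right operand, then the operator.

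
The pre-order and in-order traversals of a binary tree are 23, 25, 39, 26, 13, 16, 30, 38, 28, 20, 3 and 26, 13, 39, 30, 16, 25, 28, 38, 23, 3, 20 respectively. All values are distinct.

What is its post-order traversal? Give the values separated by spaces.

13 26 30 16 39 28 38 25 3 20 23

The first element of pre-order is the root; it splits in-order into left and right subtrees.
Root 23: left subtree has 8 nodes {26, 13, 39, 30, 16, 25, 28, 38}, right has 2 {3, 20}.
  Root 25: left subtree has 5 nodes {26, 13, 39, 30, 16}, right has 2 {28, 38}.
    Root 39: left subtree has 2 nodes {26, 13}, right has 2 {30, 16}.
      Root 26: left subtree has 0 nodes { }, right has 1 {13}.
      Root 16: left subtree has 1 node {30}, right has 0 { }.
    Root 38: left subtree has 1 node {28}, right has 0 { }.
  Root 20: left subtree has 1 node {3}, right has 0 { }.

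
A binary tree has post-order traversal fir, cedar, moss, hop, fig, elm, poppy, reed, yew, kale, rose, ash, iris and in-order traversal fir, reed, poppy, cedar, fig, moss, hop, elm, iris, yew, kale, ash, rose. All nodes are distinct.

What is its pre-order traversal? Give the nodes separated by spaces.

iris reed fir poppy elm fig cedar hop moss ash kale yew rose

The last element of post-order is the root; it splits in-order into left and right subtrees.
Root iris: left subtree has 8 nodes {fir, reed, poppy, cedar, fig, moss, hop, elm}, right has 4 {yew, kale, ash, rose}.
  Root reed: left subtree has 1 node {fir}, right has 6 {poppy, cedar, fig, moss, hop, elm}.
    Root poppy: left subtree has 0 nodes { }, right has 5 {cedar, fig, moss, hop, elm}.
      Root elm: left subtree has 4 nodes {cedar, fig, moss, hop}, right has 0 { }.
        Root fig: left subtree has 1 node {cedar}, right has 2 {moss, hop}.
          Root hop: left subtree has 1 node {moss}, right has 0 { }.
  Root ash: left subtree has 2 nodes {yew, kale}, right has 1 {rose}.
    Root kale: left subtree has 1 node {yew}, right has 0 { }.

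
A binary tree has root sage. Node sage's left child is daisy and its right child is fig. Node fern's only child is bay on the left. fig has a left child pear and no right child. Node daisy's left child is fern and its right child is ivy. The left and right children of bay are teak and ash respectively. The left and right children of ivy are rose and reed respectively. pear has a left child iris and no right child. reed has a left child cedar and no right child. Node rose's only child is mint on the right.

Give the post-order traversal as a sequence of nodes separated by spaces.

teak ash bay fern mint rose cedar reed ivy daisy iris pear fig sage

Post-order visits the left subtree, then the right subtree, then the node.
At sage: go left to daisy.
  At daisy: go left to fern.
    At fern: go left to bay.
      At bay: go left to teak.
        teak is a leaf — visit teak.
      At bay: go right to ash.
        ash is a leaf — visit ash.
      Visit bay.
    At fern: no right child.
    Visit fern.
  At daisy: go right to ivy.
    At ivy: go left to rose.
      At rose: no left child.
      At rose: go right to mint.
        mint is a leaf — visit mint.
      Visit rose.
    At ivy: go right to reed.
      At reed: go left to cedar.
        cedar is a leaf — visit cedar.
      At reed: no right child.
      Visit reed.
    Visit ivy.
  Visit daisy.
At sage: go right to fig.
  At fig: go left to pear.
    At pear: go left to iris.
      iris is a leaf — visit iris.
    At pear: no right child.
    Visit pear.
  At fig: no right child.
  Visit fig.
Visit sage.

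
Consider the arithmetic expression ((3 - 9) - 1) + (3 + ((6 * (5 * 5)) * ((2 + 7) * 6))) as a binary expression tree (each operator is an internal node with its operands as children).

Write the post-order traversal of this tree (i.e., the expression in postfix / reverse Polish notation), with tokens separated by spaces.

Post-order on an expression tree gives postfix notation: for each operator, emit left operand, right operand, then the operator.

3 9 - 1 - 3 6 5 5 * * 2 7 + 6 * * + +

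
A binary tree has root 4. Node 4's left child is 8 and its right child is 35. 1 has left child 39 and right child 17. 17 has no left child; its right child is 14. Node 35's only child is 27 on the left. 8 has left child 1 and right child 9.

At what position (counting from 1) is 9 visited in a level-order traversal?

5

Level-order visits nodes level by level from the root, left to right within each level.
Level 0: 4
Level 1: 8, 35
Level 2: 1, 9, 27
Level 3: 39, 17
Level 4: 14
Full level-order sequence: 4, 8, 35, 1, 9, 27, 39, 17, 14.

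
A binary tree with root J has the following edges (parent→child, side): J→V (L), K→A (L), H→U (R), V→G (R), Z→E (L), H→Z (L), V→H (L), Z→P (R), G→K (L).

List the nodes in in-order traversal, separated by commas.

E, Z, P, H, U, V, A, K, G, J

In-order visits the left subtree, then the node, then the right subtree.
At J: go left to V.
  At V: go left to H.
    At H: go left to Z.
      At Z: go left to E.
        E is a leaf — visit E.
      Visit Z.
      At Z: go right to P.
        P is a leaf — visit P.
    Visit H.
    At H: go right to U.
      U is a leaf — visit U.
  Visit V.
  At V: go right to G.
    At G: go left to K.
      At K: go left to A.
        A is a leaf — visit A.
      Visit K.
      At K: no right child.
    Visit G.
    At G: no right child.
Visit J.
At J: no right child.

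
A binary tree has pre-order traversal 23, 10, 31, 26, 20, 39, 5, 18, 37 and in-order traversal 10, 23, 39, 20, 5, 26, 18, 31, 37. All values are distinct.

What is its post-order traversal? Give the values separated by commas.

The first element of pre-order is the root; it splits in-order into left and right subtrees.
Root 23: left subtree has 1 node {10}, right has 7 {39, 20, 5, 26, 18, 31, 37}.
  Root 31: left subtree has 5 nodes {39, 20, 5, 26, 18}, right has 1 {37}.
    Root 26: left subtree has 3 nodes {39, 20, 5}, right has 1 {18}.
      Root 20: left subtree has 1 node {39}, right has 1 {5}.

10, 39, 5, 20, 18, 26, 37, 31, 23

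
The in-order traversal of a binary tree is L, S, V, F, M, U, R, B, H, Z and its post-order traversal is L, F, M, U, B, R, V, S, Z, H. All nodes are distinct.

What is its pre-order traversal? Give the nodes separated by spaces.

H S L V R U M F B Z

The last element of post-order is the root; it splits in-order into left and right subtrees.
Root H: left subtree has 8 nodes {L, S, V, F, M, U, R, B}, right has 1 {Z}.
  Root S: left subtree has 1 node {L}, right has 6 {V, F, M, U, R, B}.
    Root V: left subtree has 0 nodes { }, right has 5 {F, M, U, R, B}.
      Root R: left subtree has 3 nodes {F, M, U}, right has 1 {B}.
        Root U: left subtree has 2 nodes {F, M}, right has 0 { }.
          Root M: left subtree has 1 node {F}, right has 0 { }.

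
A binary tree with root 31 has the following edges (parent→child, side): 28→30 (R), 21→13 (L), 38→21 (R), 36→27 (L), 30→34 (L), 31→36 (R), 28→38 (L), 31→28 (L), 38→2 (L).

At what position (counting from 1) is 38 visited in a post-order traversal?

4

Post-order visits the left subtree, then the right subtree, then the node.
At 31: go left to 28.
  At 28: go left to 38.
    At 38: go left to 2.
      2 is a leaf — visit 2.
    At 38: go right to 21.
      At 21: go left to 13.
        13 is a leaf — visit 13.
      At 21: no right child.
      Visit 21.
    Visit 38.
  At 28: go right to 30.
    At 30: go left to 34.
      34 is a leaf — visit 34.
    At 30: no right child.
    Visit 30.
  Visit 28.
At 31: go right to 36.
  At 36: go left to 27.
    27 is a leaf — visit 27.
  At 36: no right child.
  Visit 36.
Visit 31.
Full post-order sequence: 2, 13, 21, 38, 34, 30, 28, 27, 36, 31.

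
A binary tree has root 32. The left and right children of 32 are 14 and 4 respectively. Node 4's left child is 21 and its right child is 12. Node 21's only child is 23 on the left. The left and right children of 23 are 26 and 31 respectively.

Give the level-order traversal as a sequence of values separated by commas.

Level-order visits nodes level by level from the root, left to right within each level.
Level 0: 32
Level 1: 14, 4
Level 2: 21, 12
Level 3: 23
Level 4: 26, 31

32, 14, 4, 21, 12, 23, 26, 31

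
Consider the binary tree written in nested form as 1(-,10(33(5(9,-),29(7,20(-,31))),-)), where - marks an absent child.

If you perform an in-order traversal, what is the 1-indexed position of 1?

In-order visits the left subtree, then the node, then the right subtree.
At 1: no left child.
Visit 1.
At 1: go right to 10.
  At 10: go left to 33.
    At 33: go left to 5.
      At 5: go left to 9.
        9 is a leaf — visit 9.
      Visit 5.
      At 5: no right child.
    Visit 33.
    At 33: go right to 29.
      At 29: go left to 7.
        7 is a leaf — visit 7.
      Visit 29.
      At 29: go right to 20.
        At 20: no left child.
        Visit 20.
        At 20: go right to 31.
          31 is a leaf — visit 31.
  Visit 10.
  At 10: no right child.
Full in-order sequence: 1, 9, 5, 33, 7, 29, 20, 31, 10.

1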